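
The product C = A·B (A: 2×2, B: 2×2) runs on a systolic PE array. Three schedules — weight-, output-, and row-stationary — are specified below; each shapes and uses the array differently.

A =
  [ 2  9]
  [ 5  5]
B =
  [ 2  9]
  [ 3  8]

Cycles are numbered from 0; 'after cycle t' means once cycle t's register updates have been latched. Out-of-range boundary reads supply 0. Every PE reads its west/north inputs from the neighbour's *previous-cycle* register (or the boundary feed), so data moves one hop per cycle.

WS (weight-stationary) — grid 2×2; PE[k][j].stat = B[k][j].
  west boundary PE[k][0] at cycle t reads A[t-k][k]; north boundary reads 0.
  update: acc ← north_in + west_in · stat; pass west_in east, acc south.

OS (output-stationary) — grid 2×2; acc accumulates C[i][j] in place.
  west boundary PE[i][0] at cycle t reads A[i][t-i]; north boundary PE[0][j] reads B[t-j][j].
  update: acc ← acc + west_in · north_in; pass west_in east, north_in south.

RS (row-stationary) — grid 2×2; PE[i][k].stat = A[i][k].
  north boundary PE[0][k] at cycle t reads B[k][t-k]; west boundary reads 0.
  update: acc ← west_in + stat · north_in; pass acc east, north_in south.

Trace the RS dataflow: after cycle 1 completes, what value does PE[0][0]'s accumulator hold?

PE[0][0].acc = 18

Tracing RS — 2×2 array, target PE[0][0]:
  0: (0,0).acc=4  regs=<4,2>
  1: (0,0).acc=18  regs=<18,9>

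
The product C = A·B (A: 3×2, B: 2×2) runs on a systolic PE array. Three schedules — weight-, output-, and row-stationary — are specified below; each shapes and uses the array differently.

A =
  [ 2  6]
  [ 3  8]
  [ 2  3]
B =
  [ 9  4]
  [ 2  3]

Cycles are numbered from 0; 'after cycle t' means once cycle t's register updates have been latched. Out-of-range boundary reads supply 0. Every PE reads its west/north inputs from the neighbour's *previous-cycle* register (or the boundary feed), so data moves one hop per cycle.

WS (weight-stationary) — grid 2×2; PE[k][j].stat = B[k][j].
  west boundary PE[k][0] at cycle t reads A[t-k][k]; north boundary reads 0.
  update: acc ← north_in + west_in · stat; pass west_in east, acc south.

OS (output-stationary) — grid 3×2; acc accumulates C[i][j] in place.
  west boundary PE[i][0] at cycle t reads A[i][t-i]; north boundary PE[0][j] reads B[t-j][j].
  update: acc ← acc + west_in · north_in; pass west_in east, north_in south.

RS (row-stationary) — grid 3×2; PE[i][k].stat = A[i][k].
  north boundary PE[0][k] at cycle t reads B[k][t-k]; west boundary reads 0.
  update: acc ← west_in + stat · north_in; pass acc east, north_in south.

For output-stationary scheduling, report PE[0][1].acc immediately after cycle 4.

OS on a 3×2 grid — tracing PE[0][1] and its feeders:
  step 0 · PE0,0: acc=18; fwd→2 fwd↓9
  step 0 · PE0,1: acc=0; fwd→0 fwd↓0
  step 1 · PE0,0: acc=30; fwd→6 fwd↓2
  step 1 · PE0,1: acc=8; fwd→2 fwd↓4
  step 2 · PE0,0: acc=30; fwd→0 fwd↓0
  step 2 · PE0,1: acc=26; fwd→6 fwd↓3
  step 3 · PE0,0: acc=30; fwd→0 fwd↓0
  step 3 · PE0,1: acc=26; fwd→0 fwd↓0
  step 4 · PE0,0: acc=30; fwd→0 fwd↓0
  step 4 · PE0,1: acc=26; fwd→0 fwd↓0

PE[0][1].acc = 26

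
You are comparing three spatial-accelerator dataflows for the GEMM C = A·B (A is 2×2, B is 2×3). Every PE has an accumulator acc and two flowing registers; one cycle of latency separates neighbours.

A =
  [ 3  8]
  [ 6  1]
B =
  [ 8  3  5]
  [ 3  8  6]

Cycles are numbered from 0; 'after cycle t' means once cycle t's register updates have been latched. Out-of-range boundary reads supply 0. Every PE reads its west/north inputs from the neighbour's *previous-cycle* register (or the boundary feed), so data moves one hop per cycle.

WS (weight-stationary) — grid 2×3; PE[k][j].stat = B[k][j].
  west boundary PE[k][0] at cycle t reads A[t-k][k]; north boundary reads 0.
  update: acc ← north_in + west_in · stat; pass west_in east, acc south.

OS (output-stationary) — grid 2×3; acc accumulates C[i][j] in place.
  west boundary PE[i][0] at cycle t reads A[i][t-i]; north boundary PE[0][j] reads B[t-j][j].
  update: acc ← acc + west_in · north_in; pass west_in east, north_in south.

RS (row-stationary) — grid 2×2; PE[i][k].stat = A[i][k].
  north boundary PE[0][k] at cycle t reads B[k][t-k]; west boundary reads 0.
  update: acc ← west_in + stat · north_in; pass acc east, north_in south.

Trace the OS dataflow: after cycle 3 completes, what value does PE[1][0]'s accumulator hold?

PE[1][0].acc = 51

Tracing OS — 2×3 array, target PE[1][0]:
  0: (0,0).acc=24  regs=<3,8>
  0: (1,0).acc=0  regs=<0,0>
  1: (0,0).acc=48  regs=<8,3>
  1: (1,0).acc=48  regs=<6,8>
  2: (0,0).acc=48  regs=<0,0>
  2: (1,0).acc=51  regs=<1,3>
  3: (0,0).acc=48  regs=<0,0>
  3: (1,0).acc=51  regs=<0,0>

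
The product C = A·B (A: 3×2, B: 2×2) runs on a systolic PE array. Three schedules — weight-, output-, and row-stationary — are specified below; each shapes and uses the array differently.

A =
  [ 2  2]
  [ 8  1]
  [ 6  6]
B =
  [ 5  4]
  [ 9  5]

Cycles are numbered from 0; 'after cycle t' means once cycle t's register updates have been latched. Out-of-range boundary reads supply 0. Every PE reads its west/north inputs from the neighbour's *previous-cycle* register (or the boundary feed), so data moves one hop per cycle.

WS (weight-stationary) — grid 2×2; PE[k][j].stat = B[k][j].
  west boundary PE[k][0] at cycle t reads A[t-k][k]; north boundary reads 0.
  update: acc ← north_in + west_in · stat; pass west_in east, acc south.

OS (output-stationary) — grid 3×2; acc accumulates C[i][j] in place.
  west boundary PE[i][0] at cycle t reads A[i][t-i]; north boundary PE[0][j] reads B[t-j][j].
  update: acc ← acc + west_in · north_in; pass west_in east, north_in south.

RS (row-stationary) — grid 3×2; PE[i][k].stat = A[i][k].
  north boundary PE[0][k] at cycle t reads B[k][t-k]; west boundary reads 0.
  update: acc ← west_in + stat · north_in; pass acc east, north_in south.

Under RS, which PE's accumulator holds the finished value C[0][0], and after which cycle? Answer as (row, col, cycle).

RS — PE[0][1] is where C[0][0] collects:
  @0  [0,1]  acc 0  |  →0  ↓0
  @1  [0,1]  acc 28  |  →28  ↓9

(row, col, cycle) = (0, 1, 1)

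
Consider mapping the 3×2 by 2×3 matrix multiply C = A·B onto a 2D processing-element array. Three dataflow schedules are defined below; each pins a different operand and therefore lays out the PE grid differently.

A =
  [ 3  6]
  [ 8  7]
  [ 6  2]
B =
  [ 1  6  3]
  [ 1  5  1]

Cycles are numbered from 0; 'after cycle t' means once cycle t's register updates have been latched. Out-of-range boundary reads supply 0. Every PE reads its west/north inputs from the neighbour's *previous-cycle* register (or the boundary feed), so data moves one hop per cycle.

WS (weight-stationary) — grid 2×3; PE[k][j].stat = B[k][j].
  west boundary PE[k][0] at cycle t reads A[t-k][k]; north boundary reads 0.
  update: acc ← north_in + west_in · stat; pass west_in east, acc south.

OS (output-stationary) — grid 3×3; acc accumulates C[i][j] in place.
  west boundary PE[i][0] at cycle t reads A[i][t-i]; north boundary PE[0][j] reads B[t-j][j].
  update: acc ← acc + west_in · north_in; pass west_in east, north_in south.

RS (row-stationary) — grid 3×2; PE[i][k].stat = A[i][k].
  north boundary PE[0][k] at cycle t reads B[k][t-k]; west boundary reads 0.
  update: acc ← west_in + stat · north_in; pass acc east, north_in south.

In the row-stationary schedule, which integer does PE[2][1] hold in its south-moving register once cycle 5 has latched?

register = 1

RS (3×2). Following PE[2][1] plus its west/north inputs:
  t=0 PE[1][1]: acc=0 h=0 v=0
  t=0 PE[2][0]: acc=0 h=0 v=0
  t=0 PE[2][1]: acc=0 h=0 v=0
  t=1 PE[1][1]: acc=0 h=0 v=0
  t=1 PE[2][0]: acc=0 h=0 v=0
  t=1 PE[2][1]: acc=0 h=0 v=0
  t=2 PE[1][1]: acc=15 h=15 v=1
  t=2 PE[2][0]: acc=6 h=6 v=1
  t=2 PE[2][1]: acc=0 h=0 v=0
  t=3 PE[1][1]: acc=83 h=83 v=5
  t=3 PE[2][0]: acc=36 h=36 v=6
  t=3 PE[2][1]: acc=8 h=8 v=1
  t=4 PE[1][1]: acc=31 h=31 v=1
  t=4 PE[2][0]: acc=18 h=18 v=3
  t=4 PE[2][1]: acc=46 h=46 v=5
  t=5 PE[1][1]: acc=0 h=0 v=0
  t=5 PE[2][0]: acc=0 h=0 v=0
  t=5 PE[2][1]: acc=20 h=20 v=1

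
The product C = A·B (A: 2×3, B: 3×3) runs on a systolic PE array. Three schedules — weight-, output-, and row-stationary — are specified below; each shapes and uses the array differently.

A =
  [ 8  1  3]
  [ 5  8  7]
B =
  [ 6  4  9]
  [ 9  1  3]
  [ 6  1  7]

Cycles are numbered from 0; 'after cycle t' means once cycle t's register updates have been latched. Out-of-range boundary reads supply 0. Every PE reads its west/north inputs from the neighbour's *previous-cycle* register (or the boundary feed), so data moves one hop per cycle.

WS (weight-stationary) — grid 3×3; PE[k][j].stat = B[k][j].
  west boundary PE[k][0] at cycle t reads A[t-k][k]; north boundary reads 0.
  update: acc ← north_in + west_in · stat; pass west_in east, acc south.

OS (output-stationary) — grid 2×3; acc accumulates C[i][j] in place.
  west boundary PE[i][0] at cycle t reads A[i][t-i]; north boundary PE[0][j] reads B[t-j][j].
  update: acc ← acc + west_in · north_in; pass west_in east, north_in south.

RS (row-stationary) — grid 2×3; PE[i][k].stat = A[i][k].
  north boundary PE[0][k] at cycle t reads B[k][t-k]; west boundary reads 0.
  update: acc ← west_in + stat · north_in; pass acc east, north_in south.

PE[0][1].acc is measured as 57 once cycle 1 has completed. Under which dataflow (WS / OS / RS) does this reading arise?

dataflow = RS

WS [3×3] PE[0][1] across cycles:
  [0] (0,1) acc=0 (h:0 v:0)
  [1] (0,1) acc=32 (h:8 v:32)
OS [2×3] PE[0][1] across cycles:
  [0] (0,1) acc=0 (h:0 v:0)
  [1] (0,1) acc=32 (h:8 v:4)
RS [2×3] PE[0][1] across cycles:
  [0] (0,1) acc=0 (h:0 v:0)
  [1] (0,1) acc=57 (h:57 v:9)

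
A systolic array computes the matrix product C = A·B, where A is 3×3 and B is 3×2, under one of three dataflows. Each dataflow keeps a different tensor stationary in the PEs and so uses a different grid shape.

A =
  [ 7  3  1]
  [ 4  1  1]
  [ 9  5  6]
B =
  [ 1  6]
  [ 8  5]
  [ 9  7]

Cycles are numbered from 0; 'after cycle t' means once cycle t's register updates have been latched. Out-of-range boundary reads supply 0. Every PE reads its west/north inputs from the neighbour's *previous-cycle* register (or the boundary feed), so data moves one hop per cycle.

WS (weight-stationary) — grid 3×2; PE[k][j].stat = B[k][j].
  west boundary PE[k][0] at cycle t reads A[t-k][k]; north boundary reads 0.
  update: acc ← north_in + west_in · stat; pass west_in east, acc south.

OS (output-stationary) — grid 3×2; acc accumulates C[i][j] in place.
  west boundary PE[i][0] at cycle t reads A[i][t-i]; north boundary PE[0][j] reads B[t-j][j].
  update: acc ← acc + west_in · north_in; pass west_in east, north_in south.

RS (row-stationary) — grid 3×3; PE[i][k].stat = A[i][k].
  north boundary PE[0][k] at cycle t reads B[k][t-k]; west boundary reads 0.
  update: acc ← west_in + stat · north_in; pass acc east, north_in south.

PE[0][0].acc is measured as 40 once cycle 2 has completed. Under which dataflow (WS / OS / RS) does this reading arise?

dataflow = OS

— WS: 3×2; PE[0][0] trace:
  t=0 PE[0][0]: acc=7 h=7 v=7
  t=1 PE[0][0]: acc=4 h=4 v=4
  t=2 PE[0][0]: acc=9 h=9 v=9
— OS: 3×2; PE[0][0] trace:
  t=0 PE[0][0]: acc=7 h=7 v=1
  t=1 PE[0][0]: acc=31 h=3 v=8
  t=2 PE[0][0]: acc=40 h=1 v=9
— RS: 3×3; PE[0][0] trace:
  t=0 PE[0][0]: acc=7 h=7 v=1
  t=1 PE[0][0]: acc=42 h=42 v=6
  t=2 PE[0][0]: acc=0 h=0 v=0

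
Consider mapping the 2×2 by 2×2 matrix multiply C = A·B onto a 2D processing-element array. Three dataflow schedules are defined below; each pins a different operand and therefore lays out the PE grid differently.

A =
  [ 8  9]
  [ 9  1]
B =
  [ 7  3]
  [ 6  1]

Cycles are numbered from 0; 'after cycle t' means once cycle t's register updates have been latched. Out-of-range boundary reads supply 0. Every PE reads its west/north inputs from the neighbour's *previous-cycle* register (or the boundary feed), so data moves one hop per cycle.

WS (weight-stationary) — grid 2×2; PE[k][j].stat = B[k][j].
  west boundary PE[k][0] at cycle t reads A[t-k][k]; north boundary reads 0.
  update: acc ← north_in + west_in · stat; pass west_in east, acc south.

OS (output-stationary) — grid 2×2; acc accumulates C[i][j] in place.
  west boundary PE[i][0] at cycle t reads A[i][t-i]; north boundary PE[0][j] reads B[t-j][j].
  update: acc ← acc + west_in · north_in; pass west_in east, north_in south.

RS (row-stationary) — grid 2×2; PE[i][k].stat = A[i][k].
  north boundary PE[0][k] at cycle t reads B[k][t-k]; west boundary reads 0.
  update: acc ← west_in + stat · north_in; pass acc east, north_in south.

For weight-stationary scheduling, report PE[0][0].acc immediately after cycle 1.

Tracing WS — 2×2 array, target PE[0][0]:
  c0 r0c0: 56 / 8 / 56
  c1 r0c0: 63 / 9 / 63

PE[0][0].acc = 63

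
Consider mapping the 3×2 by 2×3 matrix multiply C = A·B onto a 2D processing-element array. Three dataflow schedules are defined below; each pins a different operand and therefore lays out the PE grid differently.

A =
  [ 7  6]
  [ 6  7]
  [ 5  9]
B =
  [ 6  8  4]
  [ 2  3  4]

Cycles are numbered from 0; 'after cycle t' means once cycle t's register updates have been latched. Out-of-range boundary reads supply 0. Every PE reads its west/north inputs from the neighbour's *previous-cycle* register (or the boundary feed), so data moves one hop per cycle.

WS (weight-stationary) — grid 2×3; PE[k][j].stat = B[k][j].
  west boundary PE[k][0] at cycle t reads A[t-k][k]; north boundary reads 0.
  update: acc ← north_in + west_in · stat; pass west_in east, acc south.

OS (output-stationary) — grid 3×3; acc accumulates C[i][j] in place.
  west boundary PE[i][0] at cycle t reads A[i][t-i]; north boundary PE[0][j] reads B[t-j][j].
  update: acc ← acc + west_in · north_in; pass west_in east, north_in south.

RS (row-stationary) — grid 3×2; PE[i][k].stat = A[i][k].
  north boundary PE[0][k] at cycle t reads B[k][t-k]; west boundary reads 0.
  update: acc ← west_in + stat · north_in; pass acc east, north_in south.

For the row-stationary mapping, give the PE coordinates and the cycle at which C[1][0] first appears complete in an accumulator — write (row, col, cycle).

(row, col, cycle) = (1, 1, 2)

RS — PE[1][1] is where C[1][0] collects:
  t=0 PE[1][1]: acc=0 h=0 v=0
  t=1 PE[1][1]: acc=0 h=0 v=0
  t=2 PE[1][1]: acc=50 h=50 v=2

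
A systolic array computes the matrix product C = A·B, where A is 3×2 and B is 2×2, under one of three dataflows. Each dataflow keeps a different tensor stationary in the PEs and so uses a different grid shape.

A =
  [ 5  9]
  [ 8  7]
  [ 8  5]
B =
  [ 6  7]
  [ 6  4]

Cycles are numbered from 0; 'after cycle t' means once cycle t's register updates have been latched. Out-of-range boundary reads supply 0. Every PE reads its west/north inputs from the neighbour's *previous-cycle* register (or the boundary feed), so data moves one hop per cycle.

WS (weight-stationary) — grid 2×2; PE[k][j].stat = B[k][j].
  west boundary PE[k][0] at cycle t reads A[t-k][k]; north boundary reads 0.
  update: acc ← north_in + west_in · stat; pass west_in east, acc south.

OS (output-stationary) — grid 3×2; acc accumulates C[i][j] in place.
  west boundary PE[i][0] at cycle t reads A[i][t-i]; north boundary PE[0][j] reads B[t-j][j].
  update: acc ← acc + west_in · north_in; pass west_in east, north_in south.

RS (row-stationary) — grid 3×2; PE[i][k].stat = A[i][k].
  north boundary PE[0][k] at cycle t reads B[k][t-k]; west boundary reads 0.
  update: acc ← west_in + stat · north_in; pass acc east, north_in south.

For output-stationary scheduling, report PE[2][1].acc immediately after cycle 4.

PE[2][1].acc = 76

Tracing OS — 3×2 array, target PE[2][1]:
  [0] (1,1) acc=0 (h:0 v:0)
  [0] (2,0) acc=0 (h:0 v:0)
  [0] (2,1) acc=0 (h:0 v:0)
  [1] (1,1) acc=0 (h:0 v:0)
  [1] (2,0) acc=0 (h:0 v:0)
  [1] (2,1) acc=0 (h:0 v:0)
  [2] (1,1) acc=56 (h:8 v:7)
  [2] (2,0) acc=48 (h:8 v:6)
  [2] (2,1) acc=0 (h:0 v:0)
  [3] (1,1) acc=84 (h:7 v:4)
  [3] (2,0) acc=78 (h:5 v:6)
  [3] (2,1) acc=56 (h:8 v:7)
  [4] (1,1) acc=84 (h:0 v:0)
  [4] (2,0) acc=78 (h:0 v:0)
  [4] (2,1) acc=76 (h:5 v:4)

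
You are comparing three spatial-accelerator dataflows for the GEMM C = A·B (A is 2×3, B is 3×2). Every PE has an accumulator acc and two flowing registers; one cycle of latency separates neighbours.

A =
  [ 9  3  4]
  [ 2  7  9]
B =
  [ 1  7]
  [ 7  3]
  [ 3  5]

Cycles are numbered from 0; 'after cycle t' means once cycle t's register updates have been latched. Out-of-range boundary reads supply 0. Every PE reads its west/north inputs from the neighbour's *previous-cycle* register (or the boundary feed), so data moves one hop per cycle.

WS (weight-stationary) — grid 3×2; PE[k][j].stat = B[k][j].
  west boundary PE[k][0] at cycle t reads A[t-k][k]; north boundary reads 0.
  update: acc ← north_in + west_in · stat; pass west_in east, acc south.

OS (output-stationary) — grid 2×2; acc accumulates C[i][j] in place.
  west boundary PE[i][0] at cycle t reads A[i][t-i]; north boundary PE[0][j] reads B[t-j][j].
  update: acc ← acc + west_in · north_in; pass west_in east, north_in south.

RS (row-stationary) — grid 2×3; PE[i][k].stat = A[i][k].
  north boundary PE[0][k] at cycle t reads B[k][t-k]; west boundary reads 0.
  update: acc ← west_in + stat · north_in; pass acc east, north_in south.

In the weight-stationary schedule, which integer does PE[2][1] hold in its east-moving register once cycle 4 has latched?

register = 9

WS (3×2). Following PE[2][1] plus its west/north inputs:
  step 0 · PE1,1: acc=0; fwd→0 fwd↓0
  step 0 · PE2,0: acc=0; fwd→0 fwd↓0
  step 0 · PE2,1: acc=0; fwd→0 fwd↓0
  step 1 · PE1,1: acc=0; fwd→0 fwd↓0
  step 1 · PE2,0: acc=0; fwd→0 fwd↓0
  step 1 · PE2,1: acc=0; fwd→0 fwd↓0
  step 2 · PE1,1: acc=72; fwd→3 fwd↓72
  step 2 · PE2,0: acc=42; fwd→4 fwd↓42
  step 2 · PE2,1: acc=0; fwd→0 fwd↓0
  step 3 · PE1,1: acc=35; fwd→7 fwd↓35
  step 3 · PE2,0: acc=78; fwd→9 fwd↓78
  step 3 · PE2,1: acc=92; fwd→4 fwd↓92
  step 4 · PE1,1: acc=0; fwd→0 fwd↓0
  step 4 · PE2,0: acc=0; fwd→0 fwd↓0
  step 4 · PE2,1: acc=80; fwd→9 fwd↓80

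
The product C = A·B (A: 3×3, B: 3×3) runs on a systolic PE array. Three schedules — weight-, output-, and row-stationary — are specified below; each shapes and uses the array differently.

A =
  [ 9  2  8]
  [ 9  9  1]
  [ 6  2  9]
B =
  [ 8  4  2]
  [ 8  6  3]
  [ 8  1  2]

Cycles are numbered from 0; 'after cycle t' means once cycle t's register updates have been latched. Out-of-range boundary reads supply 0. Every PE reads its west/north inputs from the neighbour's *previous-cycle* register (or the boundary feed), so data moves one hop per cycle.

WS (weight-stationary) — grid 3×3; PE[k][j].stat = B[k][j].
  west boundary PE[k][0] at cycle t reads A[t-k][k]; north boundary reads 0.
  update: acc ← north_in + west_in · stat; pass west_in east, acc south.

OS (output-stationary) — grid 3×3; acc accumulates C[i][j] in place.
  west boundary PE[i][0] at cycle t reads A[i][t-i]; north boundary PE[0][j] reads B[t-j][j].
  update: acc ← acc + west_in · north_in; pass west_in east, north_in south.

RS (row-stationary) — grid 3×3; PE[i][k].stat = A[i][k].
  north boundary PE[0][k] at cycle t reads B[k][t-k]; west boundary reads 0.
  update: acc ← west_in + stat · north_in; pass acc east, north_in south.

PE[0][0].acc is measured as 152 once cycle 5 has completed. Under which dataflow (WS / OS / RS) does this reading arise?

dataflow = OS

WS [3×3] PE[0][0] across cycles:
  after 0 — PE[0][0] acc=72, pass-E 9, pass-S 72
  after 1 — PE[0][0] acc=72, pass-E 9, pass-S 72
  after 2 — PE[0][0] acc=48, pass-E 6, pass-S 48
  after 3 — PE[0][0] acc=0, pass-E 0, pass-S 0
  after 4 — PE[0][0] acc=0, pass-E 0, pass-S 0
  after 5 — PE[0][0] acc=0, pass-E 0, pass-S 0
OS [3×3] PE[0][0] across cycles:
  after 0 — PE[0][0] acc=72, pass-E 9, pass-S 8
  after 1 — PE[0][0] acc=88, pass-E 2, pass-S 8
  after 2 — PE[0][0] acc=152, pass-E 8, pass-S 8
  after 3 — PE[0][0] acc=152, pass-E 0, pass-S 0
  after 4 — PE[0][0] acc=152, pass-E 0, pass-S 0
  after 5 — PE[0][0] acc=152, pass-E 0, pass-S 0
RS [3×3] PE[0][0] across cycles:
  after 0 — PE[0][0] acc=72, pass-E 72, pass-S 8
  after 1 — PE[0][0] acc=36, pass-E 36, pass-S 4
  after 2 — PE[0][0] acc=18, pass-E 18, pass-S 2
  after 3 — PE[0][0] acc=0, pass-E 0, pass-S 0
  after 4 — PE[0][0] acc=0, pass-E 0, pass-S 0
  after 5 — PE[0][0] acc=0, pass-E 0, pass-S 0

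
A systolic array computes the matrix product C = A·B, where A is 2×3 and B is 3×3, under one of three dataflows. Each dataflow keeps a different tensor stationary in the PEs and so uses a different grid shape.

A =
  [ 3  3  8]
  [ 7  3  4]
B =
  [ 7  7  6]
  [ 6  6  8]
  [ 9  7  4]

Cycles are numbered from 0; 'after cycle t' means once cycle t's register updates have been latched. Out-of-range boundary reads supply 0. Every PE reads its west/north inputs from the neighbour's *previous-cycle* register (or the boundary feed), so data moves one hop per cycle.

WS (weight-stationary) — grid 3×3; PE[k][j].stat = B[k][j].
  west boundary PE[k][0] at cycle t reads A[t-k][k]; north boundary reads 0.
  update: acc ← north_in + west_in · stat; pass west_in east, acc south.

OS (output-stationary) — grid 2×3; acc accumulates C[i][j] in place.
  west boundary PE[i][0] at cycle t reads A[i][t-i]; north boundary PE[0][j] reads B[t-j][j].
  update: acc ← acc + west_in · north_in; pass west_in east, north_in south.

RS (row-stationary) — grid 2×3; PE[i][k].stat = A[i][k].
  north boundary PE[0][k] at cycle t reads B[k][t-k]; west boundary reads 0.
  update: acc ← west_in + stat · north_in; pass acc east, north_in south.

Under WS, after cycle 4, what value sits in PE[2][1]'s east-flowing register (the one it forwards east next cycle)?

register = 4

Tracing WS — 3×3 array, target PE[2][1]:
  cycle 0: PE[1][1] → acc 0, east 0, south 0
  cycle 0: PE[2][0] → acc 0, east 0, south 0
  cycle 0: PE[2][1] → acc 0, east 0, south 0
  cycle 1: PE[1][1] → acc 0, east 0, south 0
  cycle 1: PE[2][0] → acc 0, east 0, south 0
  cycle 1: PE[2][1] → acc 0, east 0, south 0
  cycle 2: PE[1][1] → acc 39, east 3, south 39
  cycle 2: PE[2][0] → acc 111, east 8, south 111
  cycle 2: PE[2][1] → acc 0, east 0, south 0
  cycle 3: PE[1][1] → acc 67, east 3, south 67
  cycle 3: PE[2][0] → acc 103, east 4, south 103
  cycle 3: PE[2][1] → acc 95, east 8, south 95
  cycle 4: PE[1][1] → acc 0, east 0, south 0
  cycle 4: PE[2][0] → acc 0, east 0, south 0
  cycle 4: PE[2][1] → acc 95, east 4, south 95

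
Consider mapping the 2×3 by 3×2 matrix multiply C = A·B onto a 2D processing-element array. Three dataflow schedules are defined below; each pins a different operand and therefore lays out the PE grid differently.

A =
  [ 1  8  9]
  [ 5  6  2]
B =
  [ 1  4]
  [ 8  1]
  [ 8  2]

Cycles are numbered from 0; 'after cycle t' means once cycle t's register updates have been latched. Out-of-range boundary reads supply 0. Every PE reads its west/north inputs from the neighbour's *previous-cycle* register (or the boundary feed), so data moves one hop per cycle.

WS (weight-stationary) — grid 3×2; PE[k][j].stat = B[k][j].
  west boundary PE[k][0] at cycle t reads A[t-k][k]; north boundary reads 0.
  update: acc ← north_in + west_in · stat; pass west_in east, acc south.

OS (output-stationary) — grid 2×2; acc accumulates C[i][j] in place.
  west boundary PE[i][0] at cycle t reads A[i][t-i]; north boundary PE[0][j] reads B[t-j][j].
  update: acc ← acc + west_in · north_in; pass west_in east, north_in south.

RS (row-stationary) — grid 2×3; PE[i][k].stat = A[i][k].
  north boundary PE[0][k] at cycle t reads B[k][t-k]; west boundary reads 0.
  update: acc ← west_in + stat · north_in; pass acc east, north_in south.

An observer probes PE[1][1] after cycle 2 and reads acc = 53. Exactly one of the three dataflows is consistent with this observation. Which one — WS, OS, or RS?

dataflow = RS

WS [3×2] PE[1][1] across cycles:
  c0 r1c1: 0 / 0 / 0
  c1 r1c1: 0 / 0 / 0
  c2 r1c1: 12 / 8 / 12
OS [2×2] PE[1][1] across cycles:
  c0 r1c1: 0 / 0 / 0
  c1 r1c1: 0 / 0 / 0
  c2 r1c1: 20 / 5 / 4
RS [2×3] PE[1][1] across cycles:
  c0 r1c1: 0 / 0 / 0
  c1 r1c1: 0 / 0 / 0
  c2 r1c1: 53 / 53 / 8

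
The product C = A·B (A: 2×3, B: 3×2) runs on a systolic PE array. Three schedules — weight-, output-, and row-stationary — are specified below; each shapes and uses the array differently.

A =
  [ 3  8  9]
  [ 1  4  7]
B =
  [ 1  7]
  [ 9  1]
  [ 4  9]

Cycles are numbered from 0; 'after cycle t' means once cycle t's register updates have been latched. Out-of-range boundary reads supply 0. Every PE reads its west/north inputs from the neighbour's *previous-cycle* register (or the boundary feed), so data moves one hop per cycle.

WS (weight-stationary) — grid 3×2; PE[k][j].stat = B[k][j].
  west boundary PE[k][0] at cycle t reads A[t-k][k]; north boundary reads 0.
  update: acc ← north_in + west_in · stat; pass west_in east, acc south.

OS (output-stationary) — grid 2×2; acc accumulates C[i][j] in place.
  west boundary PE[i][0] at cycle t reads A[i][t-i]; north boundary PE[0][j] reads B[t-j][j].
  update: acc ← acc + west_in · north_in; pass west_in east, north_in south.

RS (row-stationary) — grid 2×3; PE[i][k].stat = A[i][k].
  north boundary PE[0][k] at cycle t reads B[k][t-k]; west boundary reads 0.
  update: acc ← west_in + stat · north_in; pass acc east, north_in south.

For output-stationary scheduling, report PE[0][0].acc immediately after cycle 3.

OS 2×2: PE[0][0] cycle-by-cycle (with neighbour feeds):
  [0] (0,0) acc=3 (h:3 v:1)
  [1] (0,0) acc=75 (h:8 v:9)
  [2] (0,0) acc=111 (h:9 v:4)
  [3] (0,0) acc=111 (h:0 v:0)

PE[0][0].acc = 111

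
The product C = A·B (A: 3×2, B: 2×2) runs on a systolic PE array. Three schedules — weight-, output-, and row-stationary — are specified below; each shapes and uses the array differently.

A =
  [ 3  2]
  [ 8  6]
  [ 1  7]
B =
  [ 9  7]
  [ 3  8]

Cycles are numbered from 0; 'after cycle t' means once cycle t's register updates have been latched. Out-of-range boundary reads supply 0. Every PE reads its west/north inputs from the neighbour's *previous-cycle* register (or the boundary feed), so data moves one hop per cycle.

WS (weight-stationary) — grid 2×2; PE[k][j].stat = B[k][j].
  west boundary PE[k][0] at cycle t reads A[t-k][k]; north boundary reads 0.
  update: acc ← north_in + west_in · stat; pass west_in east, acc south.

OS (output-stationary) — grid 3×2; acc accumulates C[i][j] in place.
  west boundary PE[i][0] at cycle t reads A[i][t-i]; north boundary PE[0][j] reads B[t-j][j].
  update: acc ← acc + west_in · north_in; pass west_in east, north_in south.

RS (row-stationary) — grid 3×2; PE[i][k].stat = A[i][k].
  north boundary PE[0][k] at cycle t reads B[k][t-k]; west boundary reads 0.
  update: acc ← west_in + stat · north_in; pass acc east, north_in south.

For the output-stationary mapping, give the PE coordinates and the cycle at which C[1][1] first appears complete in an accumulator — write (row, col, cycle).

OS — PE[1][1] is where C[1][1] collects:
  [0] (1,1) acc=0 (h:0 v:0)
  [1] (1,1) acc=0 (h:0 v:0)
  [2] (1,1) acc=56 (h:8 v:7)
  [3] (1,1) acc=104 (h:6 v:8)

(row, col, cycle) = (1, 1, 3)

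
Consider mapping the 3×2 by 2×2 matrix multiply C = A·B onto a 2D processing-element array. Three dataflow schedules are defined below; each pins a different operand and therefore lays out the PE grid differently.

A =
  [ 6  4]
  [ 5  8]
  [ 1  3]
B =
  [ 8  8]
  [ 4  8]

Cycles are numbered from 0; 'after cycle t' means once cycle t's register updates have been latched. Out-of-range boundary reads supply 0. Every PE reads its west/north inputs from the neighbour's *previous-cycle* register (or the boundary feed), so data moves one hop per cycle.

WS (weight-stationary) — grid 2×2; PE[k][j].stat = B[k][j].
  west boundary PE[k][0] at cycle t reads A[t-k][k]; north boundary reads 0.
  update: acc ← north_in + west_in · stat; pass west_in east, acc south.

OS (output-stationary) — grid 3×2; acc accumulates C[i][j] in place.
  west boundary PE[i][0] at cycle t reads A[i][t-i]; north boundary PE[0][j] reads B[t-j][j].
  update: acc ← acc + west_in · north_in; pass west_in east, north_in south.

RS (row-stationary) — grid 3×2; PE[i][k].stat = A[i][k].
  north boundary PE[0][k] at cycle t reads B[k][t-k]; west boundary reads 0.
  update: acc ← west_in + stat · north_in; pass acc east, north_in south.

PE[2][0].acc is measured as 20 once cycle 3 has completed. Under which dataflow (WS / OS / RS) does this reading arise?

WS (2×2): PE[2][0] does not exist.
OS (3×2 grid), PE[2][0]:
  0: (2,0).acc=0  regs=<0,0>
  1: (2,0).acc=0  regs=<0,0>
  2: (2,0).acc=8  regs=<1,8>
  3: (2,0).acc=20  regs=<3,4>
RS (3×2 grid), PE[2][0]:
  0: (2,0).acc=0  regs=<0,0>
  1: (2,0).acc=0  regs=<0,0>
  2: (2,0).acc=8  regs=<8,8>
  3: (2,0).acc=8  regs=<8,8>

dataflow = OS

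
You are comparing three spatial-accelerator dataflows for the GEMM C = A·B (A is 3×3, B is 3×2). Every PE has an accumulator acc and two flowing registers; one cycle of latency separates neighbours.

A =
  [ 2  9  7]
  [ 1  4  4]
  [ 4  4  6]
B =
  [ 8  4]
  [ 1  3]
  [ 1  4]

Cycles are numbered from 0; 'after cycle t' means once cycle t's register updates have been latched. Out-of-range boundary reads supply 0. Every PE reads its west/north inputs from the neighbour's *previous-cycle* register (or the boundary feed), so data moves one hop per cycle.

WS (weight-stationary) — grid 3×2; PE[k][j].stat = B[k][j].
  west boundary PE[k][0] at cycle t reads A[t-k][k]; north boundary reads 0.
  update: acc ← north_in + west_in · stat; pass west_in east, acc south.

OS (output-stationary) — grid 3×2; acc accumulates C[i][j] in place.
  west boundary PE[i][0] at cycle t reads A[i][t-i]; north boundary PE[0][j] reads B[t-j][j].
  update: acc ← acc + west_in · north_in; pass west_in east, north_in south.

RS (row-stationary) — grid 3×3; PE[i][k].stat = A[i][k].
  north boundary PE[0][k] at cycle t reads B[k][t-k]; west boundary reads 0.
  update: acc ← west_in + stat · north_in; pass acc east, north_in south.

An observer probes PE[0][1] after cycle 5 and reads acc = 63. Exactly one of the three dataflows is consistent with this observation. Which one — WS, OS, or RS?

— WS: 3×2; PE[0][1] trace:
  cycle 0: PE[0][1] → acc 0, east 0, south 0
  cycle 1: PE[0][1] → acc 8, east 2, south 8
  cycle 2: PE[0][1] → acc 4, east 1, south 4
  cycle 3: PE[0][1] → acc 16, east 4, south 16
  cycle 4: PE[0][1] → acc 0, east 0, south 0
  cycle 5: PE[0][1] → acc 0, east 0, south 0
— OS: 3×2; PE[0][1] trace:
  cycle 0: PE[0][1] → acc 0, east 0, south 0
  cycle 1: PE[0][1] → acc 8, east 2, south 4
  cycle 2: PE[0][1] → acc 35, east 9, south 3
  cycle 3: PE[0][1] → acc 63, east 7, south 4
  cycle 4: PE[0][1] → acc 63, east 0, south 0
  cycle 5: PE[0][1] → acc 63, east 0, south 0
— RS: 3×3; PE[0][1] trace:
  cycle 0: PE[0][1] → acc 0, east 0, south 0
  cycle 1: PE[0][1] → acc 25, east 25, south 1
  cycle 2: PE[0][1] → acc 35, east 35, south 3
  cycle 3: PE[0][1] → acc 0, east 0, south 0
  cycle 4: PE[0][1] → acc 0, east 0, south 0
  cycle 5: PE[0][1] → acc 0, east 0, south 0

dataflow = OS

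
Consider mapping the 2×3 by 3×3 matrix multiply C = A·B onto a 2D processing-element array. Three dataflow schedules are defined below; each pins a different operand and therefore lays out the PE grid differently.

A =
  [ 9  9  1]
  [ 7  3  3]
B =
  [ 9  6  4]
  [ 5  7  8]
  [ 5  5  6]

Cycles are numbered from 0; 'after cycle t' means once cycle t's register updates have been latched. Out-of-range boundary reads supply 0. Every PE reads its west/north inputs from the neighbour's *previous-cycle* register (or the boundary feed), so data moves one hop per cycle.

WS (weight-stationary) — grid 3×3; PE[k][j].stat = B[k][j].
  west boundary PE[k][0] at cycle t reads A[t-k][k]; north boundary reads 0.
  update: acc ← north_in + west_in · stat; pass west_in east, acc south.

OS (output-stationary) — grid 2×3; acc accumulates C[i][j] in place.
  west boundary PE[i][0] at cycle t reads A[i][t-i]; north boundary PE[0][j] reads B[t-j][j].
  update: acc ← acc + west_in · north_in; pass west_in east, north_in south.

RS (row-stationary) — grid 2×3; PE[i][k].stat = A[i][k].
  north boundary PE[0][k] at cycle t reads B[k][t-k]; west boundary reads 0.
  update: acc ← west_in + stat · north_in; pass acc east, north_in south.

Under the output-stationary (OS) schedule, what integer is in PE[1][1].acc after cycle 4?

PE[1][1].acc = 78

OS on a 2×3 grid — tracing PE[1][1] and its feeders:
  0: (0,1).acc=0  regs=<0,0>
  0: (1,0).acc=0  regs=<0,0>
  0: (1,1).acc=0  regs=<0,0>
  1: (0,1).acc=54  regs=<9,6>
  1: (1,0).acc=63  regs=<7,9>
  1: (1,1).acc=0  regs=<0,0>
  2: (0,1).acc=117  regs=<9,7>
  2: (1,0).acc=78  regs=<3,5>
  2: (1,1).acc=42  regs=<7,6>
  3: (0,1).acc=122  regs=<1,5>
  3: (1,0).acc=93  regs=<3,5>
  3: (1,1).acc=63  regs=<3,7>
  4: (0,1).acc=122  regs=<0,0>
  4: (1,0).acc=93  regs=<0,0>
  4: (1,1).acc=78  regs=<3,5>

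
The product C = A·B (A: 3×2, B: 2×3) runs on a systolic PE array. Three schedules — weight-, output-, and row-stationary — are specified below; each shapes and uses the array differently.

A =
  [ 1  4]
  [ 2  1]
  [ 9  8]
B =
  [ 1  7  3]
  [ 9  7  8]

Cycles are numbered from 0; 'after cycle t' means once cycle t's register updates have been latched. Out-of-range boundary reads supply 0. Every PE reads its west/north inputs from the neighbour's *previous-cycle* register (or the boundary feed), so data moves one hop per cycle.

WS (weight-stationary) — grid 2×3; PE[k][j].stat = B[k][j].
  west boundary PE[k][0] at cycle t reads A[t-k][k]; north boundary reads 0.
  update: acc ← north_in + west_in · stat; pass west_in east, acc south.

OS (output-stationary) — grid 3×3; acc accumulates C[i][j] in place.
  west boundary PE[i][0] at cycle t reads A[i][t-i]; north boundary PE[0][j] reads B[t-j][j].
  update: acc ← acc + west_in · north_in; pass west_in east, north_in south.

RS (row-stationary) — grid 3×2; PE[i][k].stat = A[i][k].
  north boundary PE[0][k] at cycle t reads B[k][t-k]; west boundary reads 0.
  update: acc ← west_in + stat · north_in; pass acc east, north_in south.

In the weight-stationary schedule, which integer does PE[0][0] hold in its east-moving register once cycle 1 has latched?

register = 2

WS (2×3). Following PE[0][0] plus its west/north inputs:
  cycle 0: PE[0][0] → acc 1, east 1, south 1
  cycle 1: PE[0][0] → acc 2, east 2, south 2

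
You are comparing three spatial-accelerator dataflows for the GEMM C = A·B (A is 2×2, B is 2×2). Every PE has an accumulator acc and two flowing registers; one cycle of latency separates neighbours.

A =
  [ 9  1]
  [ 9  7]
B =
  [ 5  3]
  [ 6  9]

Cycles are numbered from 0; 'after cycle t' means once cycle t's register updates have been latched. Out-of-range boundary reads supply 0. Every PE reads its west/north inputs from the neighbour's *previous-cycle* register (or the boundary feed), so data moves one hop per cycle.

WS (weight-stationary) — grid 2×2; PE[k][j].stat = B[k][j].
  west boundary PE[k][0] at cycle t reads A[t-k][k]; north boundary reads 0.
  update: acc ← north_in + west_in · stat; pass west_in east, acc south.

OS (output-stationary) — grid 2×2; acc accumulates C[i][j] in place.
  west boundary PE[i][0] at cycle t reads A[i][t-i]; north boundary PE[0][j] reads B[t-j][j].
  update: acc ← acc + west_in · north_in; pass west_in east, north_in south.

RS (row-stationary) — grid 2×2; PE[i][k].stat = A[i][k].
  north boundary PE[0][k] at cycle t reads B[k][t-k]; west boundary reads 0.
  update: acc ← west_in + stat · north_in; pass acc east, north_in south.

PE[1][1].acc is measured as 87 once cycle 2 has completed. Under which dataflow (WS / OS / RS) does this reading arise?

dataflow = RS

— WS: 2×2; PE[1][1] trace:
  after 0 — PE[1][1] acc=0, pass-E 0, pass-S 0
  after 1 — PE[1][1] acc=0, pass-E 0, pass-S 0
  after 2 — PE[1][1] acc=36, pass-E 1, pass-S 36
— OS: 2×2; PE[1][1] trace:
  after 0 — PE[1][1] acc=0, pass-E 0, pass-S 0
  after 1 — PE[1][1] acc=0, pass-E 0, pass-S 0
  after 2 — PE[1][1] acc=27, pass-E 9, pass-S 3
— RS: 2×2; PE[1][1] trace:
  after 0 — PE[1][1] acc=0, pass-E 0, pass-S 0
  after 1 — PE[1][1] acc=0, pass-E 0, pass-S 0
  after 2 — PE[1][1] acc=87, pass-E 87, pass-S 6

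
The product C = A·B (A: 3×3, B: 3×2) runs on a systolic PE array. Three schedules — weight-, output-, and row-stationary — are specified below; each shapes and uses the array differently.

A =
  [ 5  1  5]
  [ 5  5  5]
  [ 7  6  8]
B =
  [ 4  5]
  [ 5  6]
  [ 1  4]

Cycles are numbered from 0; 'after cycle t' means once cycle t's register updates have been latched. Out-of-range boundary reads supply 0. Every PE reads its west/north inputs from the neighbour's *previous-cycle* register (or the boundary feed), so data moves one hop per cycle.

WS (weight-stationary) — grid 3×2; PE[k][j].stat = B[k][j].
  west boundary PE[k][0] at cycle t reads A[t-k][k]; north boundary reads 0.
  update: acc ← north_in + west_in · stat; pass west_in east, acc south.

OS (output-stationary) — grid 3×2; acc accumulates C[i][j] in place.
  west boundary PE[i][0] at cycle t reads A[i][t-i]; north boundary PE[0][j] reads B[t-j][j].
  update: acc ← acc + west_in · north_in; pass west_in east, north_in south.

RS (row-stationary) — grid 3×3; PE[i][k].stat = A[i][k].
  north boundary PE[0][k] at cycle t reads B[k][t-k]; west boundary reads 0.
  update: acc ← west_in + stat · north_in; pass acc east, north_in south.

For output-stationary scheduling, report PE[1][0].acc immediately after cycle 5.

Tracing OS — 3×2 array, target PE[1][0]:
  t=0 PE[0][0]: acc=20 h=5 v=4
  t=0 PE[1][0]: acc=0 h=0 v=0
  t=1 PE[0][0]: acc=25 h=1 v=5
  t=1 PE[1][0]: acc=20 h=5 v=4
  t=2 PE[0][0]: acc=30 h=5 v=1
  t=2 PE[1][0]: acc=45 h=5 v=5
  t=3 PE[0][0]: acc=30 h=0 v=0
  t=3 PE[1][0]: acc=50 h=5 v=1
  t=4 PE[0][0]: acc=30 h=0 v=0
  t=4 PE[1][0]: acc=50 h=0 v=0
  t=5 PE[0][0]: acc=30 h=0 v=0
  t=5 PE[1][0]: acc=50 h=0 v=0

PE[1][0].acc = 50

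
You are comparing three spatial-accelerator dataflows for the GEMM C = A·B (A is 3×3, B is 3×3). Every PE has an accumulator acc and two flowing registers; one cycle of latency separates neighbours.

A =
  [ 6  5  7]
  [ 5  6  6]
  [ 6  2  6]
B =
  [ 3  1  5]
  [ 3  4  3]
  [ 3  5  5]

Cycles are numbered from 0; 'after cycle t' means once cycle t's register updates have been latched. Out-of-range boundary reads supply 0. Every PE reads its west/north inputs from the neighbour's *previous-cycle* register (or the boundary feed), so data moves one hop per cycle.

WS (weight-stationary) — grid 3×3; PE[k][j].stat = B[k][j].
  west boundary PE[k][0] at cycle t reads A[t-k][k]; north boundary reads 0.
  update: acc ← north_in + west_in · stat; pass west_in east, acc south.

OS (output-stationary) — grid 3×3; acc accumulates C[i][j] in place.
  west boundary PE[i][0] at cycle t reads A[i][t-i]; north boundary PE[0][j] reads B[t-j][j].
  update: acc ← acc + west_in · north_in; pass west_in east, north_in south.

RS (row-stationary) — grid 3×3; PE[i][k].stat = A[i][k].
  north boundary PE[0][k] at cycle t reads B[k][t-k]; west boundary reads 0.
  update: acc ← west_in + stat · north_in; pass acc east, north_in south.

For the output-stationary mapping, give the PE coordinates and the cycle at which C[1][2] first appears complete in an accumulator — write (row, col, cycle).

(row, col, cycle) = (1, 2, 5)

OS: C[1][2] accumulates in PE[1][2]:
  0: (1,2).acc=0  regs=<0,0>
  1: (1,2).acc=0  regs=<0,0>
  2: (1,2).acc=0  regs=<0,0>
  3: (1,2).acc=25  regs=<5,5>
  4: (1,2).acc=43  regs=<6,3>
  5: (1,2).acc=73  regs=<6,5>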